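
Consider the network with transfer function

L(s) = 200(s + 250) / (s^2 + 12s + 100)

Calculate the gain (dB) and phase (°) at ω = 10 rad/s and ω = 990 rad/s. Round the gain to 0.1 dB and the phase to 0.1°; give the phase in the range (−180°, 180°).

ω = 10: 52.4 dB, -87.7°; ω = 990: -13.6 dB, -103.5°

At s = jω = j10:
zero (s+250): 250 + j10 → |·| = √(250²+10²) = √62600 ≈ 250.2, ∠ = arctan(10/250) ≈ 2.29°
quadratic: (j10)² + 12·j10 + 100 = 0 + j120 → |·| ≈ 120, ∠ ≈ 90.00°
|L| = 200 · 250.2 / 120 ≈ 417
Gain = 20 log₁₀(417) ≈ 52.40 dB
∠L = 2.29° − 90.00° = -87.71°

At s = jω = j990:
zero (s+250): 250 + j990 → |·| = √(250²+990²) = √1042600 ≈ 1021.1, ∠ = arctan(990/250) ≈ 75.83°
quadratic: (j990)² + 12·j990 + 100 = -980000 + j11880 → |·| ≈ 9.8007e+05, ∠ ≈ 179.31°
|L| = 200 · 1021.1 / 9.8007e+05 ≈ 0.20837
Gain = 20 log₁₀(0.20837) ≈ -13.62 dB
∠L = 75.83° − 179.31° = -103.48°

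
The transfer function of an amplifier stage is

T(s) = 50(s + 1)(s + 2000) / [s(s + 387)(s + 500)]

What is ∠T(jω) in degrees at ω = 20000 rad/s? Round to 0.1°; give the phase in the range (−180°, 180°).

At s = jω = j20000:
zero (s+1): 1 + j20000 → |·| = √(1²+20000²) = √400000001 ≈ 20000, ∠ = arctan(20000/1) ≈ 90.00°
zero (s+2000): 2000 + j20000 → |·| = √(2000²+20000²) = √404000000 ≈ 20100, ∠ = arctan(20000/2000) ≈ 84.29°
pole (s+387): 387 + j20000 → |·| = √(387²+20000²) = √400149769 ≈ 20004, ∠ = arctan(20000/387) ≈ 88.89°
pole (s+500): 500 + j20000 → |·| = √(500²+20000²) = √400250000 ≈ 20006, ∠ = arctan(20000/500) ≈ 88.57°
pole at origin: |s| = 20000, ∠ = 90.00° (in denominator)
∠T = 174.29° − 267.46° = -93.17°

-93.2°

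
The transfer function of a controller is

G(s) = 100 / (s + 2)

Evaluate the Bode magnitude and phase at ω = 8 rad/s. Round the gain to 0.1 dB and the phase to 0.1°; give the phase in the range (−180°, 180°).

At s = jω = j8:
pole (s+2): 2 + j8 → |·| = √(2²+8²) = √68 ≈ 8.2462, ∠ = arctan(8/2) ≈ 75.96°
|G| = 100 / 8.2462 ≈ 12.127
Gain = 20 log₁₀(12.127) ≈ 21.68 dB
∠G = 0.00° − 75.96° = -75.96°

21.7 dB, -76.0°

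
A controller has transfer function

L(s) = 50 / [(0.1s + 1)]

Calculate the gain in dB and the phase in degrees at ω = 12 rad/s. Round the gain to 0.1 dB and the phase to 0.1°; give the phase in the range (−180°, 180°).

30.1 dB, -50.2°

At ω = 12 rad/s:
pole (1 + j12·0.1) = 1 + j1.2 → |·| ≈ 1.562, ∠ ≈ 50.19°
|L| = 50 · 1 / (1.562) ≈ 32.01
Gain = 20 log₁₀(32.01) ≈ 30.11 dB
∠L = (0°) − (50.19°) = -50.19°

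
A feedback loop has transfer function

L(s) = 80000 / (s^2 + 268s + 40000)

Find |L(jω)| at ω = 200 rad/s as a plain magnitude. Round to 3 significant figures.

At s = jω = j200:
quadratic: (j200)² + 268·j200 + 40000 = 0 + j53600 → |·| ≈ 53600, ∠ ≈ 90.00°
|L| = 80000 / 53600 ≈ 1.4925

1.49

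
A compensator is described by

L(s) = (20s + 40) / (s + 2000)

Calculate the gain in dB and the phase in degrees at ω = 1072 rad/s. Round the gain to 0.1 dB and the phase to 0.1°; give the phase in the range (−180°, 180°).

19.5 dB, 61.7°

Substitute s = j1072:
Numerator: 20(j1072) + 40 = 40 + j21440
Denominator: (j1072) + 2000 = 2000 + j1072
|N| = √(40² + 21440²) ≈ 21440, ∠N ≈ 89.89°
|D| = √(2000² + 1072²) ≈ 2269.2, ∠D ≈ 28.19°
|L| = 21440 / 2269.2 ≈ 9.4483
Gain = 20 log₁₀(9.4483) ≈ 19.51 dB
∠L = 89.89° − 28.19° = 61.70°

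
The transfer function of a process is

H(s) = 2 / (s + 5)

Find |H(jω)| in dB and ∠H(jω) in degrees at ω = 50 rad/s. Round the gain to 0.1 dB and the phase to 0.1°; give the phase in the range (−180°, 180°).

-28.0 dB, -84.3°

Substitute s = j50:
Numerator: 2 = 2 + j0
Denominator: (j50) + 5 = 5 + j50
|N| = √(2² + 0²) ≈ 2, ∠N ≈ 0.00°
|D| = √(5² + 50²) ≈ 50.249, ∠D ≈ 84.29°
|H| = 2 / 50.249 ≈ 0.039802
Gain = 20 log₁₀(0.039802) ≈ -28.00 dB
∠H = 0.00° − 84.29° = -84.29°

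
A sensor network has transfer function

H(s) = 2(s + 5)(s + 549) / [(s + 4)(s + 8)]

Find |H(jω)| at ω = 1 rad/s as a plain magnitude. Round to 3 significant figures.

168

At s = jω = j1:
zero (s+5): 5 + j1 → |·| = √(5²+1²) = √26 ≈ 5.099, ∠ = arctan(1/5) ≈ 11.31°
zero (s+549): 549 + j1 → |·| = √(549²+1²) = √301402 ≈ 549, ∠ = arctan(1/549) ≈ 0.10°
pole (s+4): 4 + j1 → |·| = √(4²+1²) = √17 ≈ 4.1231, ∠ = arctan(1/4) ≈ 14.04°
pole (s+8): 8 + j1 → |·| = √(8²+1²) = √65 ≈ 8.0623, ∠ = arctan(1/8) ≈ 7.13°
|H| = 2 · 2799.4 / 33.242 ≈ 168.43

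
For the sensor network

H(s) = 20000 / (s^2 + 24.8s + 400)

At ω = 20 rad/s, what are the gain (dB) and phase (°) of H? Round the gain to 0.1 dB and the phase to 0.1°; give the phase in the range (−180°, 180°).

At s = jω = j20:
quadratic: (j20)² + 24.8·j20 + 400 = 0 + j496 → |·| ≈ 496, ∠ ≈ 90.00°
|H| = 20000 / 496 ≈ 40.323
Gain = 20 log₁₀(40.323) ≈ 32.11 dB
∠H = 0.00° − 90.00° = -90.00°

32.1 dB, -90.0°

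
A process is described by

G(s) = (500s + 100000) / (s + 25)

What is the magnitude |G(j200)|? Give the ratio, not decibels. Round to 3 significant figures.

702

Substitute s = j200:
Numerator: 500(j200) + 100000 = 100000 + j100000
Denominator: (j200) + 25 = 25 + j200
|N| = √(100000² + 100000²) ≈ 1.4142e+05, ∠N ≈ 45.00°
|D| = √(25² + 200²) ≈ 201.56, ∠D ≈ 82.87°
|G| = 1.4142e+05 / 201.56 ≈ 701.63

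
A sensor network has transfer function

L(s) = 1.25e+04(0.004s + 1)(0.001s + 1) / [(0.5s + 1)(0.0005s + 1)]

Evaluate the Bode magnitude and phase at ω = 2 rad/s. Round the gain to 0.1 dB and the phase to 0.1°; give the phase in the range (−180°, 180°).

78.9 dB, -44.5°

At ω = 2 rad/s:
zero (1 + j2·0.004) = 1 + j0.008 → |·| ≈ 1, ∠ ≈ 0.46°
zero (1 + j2·0.001) = 1 + j0.002 → |·| ≈ 1, ∠ ≈ 0.11°
pole (1 + j2·0.5) = 1 + j1 → |·| ≈ 1.4142, ∠ ≈ 45.00°
pole (1 + j2·0.0005) = 1 + j0.001 → |·| ≈ 1, ∠ ≈ 0.06°
|L| = 1.25e+04 · 1 · 1 / (1.4142 · 1) ≈ 8838.9
Gain = 20 log₁₀(8838.9) ≈ 78.93 dB
∠L = (0.46° + 0.11°) − (45.00° + 0.06°) = -44.49°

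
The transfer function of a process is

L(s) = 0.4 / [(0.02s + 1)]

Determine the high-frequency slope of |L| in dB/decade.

-20 dB/decade

Each pole contributes −20 dB/decade at high frequency; each zero contributes +20 dB/decade.
Net: 0 zero(s) − 1 pole(s) → -20 dB/decade.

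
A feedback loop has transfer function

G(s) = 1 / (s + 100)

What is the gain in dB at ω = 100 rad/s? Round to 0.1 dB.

Substitute s = j100:
Numerator: 1 = 1 + j0
Denominator: (j100) + 100 = 100 + j100
|N| = √(1² + 0²) ≈ 1, ∠N ≈ 0.00°
|D| = √(100² + 100²) ≈ 141.42, ∠D ≈ 45.00°
|G| = 1 / 141.42 ≈ 0.0070711
Gain = 20 log₁₀(0.0070711) ≈ -43.01 dB

-43.0 dB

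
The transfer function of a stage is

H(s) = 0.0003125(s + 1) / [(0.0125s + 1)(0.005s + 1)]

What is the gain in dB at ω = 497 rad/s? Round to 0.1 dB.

At ω = 497 rad/s:
zero (1 + j497·1) = 1 + j497 → |·| ≈ 497, ∠ ≈ 89.88°
pole (1 + j497·0.0125) = 1 + j6.2125 → |·| ≈ 6.2925, ∠ ≈ 80.86°
pole (1 + j497·0.005) = 1 + j2.485 → |·| ≈ 2.6787, ∠ ≈ 68.08°
|H| = 0.0003125 · 497 / (6.2925 · 2.6787) ≈ 0.0092142
Gain = 20 log₁₀(0.0092142) ≈ -40.71 dB

-40.7 dB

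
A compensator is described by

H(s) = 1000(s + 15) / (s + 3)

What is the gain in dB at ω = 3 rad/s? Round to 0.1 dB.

71.1 dB

At s = jω = j3:
zero (s+15): 15 + j3 → |·| = √(15²+3²) = √234 ≈ 15.297, ∠ = arctan(3/15) ≈ 11.31°
pole (s+3): 3 + j3 → |·| = √(3²+3²) = √18 ≈ 4.2426, ∠ = arctan(3/3) ≈ 45.00°
|H| = 1000 · 15.297 / 4.2426 ≈ 3605.6
Gain = 20 log₁₀(3605.6) ≈ 71.14 dB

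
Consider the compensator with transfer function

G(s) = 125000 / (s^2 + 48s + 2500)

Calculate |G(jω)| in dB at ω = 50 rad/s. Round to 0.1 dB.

34.3 dB

At s = jω = j50:
quadratic: (j50)² + 48·j50 + 2500 = 0 + j2400 → |·| ≈ 2400, ∠ ≈ 90.00°
|G| = 125000 / 2400 ≈ 52.083
Gain = 20 log₁₀(52.083) ≈ 34.33 dB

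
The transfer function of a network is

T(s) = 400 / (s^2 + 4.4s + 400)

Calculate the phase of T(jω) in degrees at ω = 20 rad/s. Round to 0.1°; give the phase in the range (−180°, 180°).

At s = jω = j20:
quadratic: (j20)² + 4.4·j20 + 400 = 0 + j88 → |·| ≈ 88, ∠ ≈ 90.00°
∠T = 0.00° − 90.00° = -90.00°

-90.0°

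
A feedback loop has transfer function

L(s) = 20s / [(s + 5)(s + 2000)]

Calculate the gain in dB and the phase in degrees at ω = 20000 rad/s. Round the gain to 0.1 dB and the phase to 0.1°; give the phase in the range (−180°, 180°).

At s = jω = j20000:
zero at origin: s = j20000 → |·| = 20000, ∠ = 90.00°
pole (s+5): 5 + j20000 → |·| = √(5²+20000²) = √400000025 ≈ 20000, ∠ = arctan(20000/5) ≈ 89.99°
pole (s+2000): 2000 + j20000 → |·| = √(2000²+20000²) = √404000000 ≈ 20100, ∠ = arctan(20000/2000) ≈ 84.29°
|L| = 20 · 20000 / 4.02e+08 ≈ 0.00099502
Gain = 20 log₁₀(0.00099502) ≈ -60.04 dB
∠L = 90.00° − 174.28° = -84.28°

-60.0 dB, -84.3°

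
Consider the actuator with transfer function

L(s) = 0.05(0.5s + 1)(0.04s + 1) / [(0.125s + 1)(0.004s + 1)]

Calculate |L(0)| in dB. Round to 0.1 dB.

-26.0 dB

L(0) = 0.05 · 1 / 1 = 0.05
20 log₁₀(0.05) ≈ -26.02 dB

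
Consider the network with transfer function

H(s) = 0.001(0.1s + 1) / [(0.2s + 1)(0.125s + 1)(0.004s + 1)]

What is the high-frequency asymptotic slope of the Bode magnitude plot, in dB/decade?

Each pole contributes −20 dB/decade at high frequency; each zero contributes +20 dB/decade.
Net: 1 zero(s) − 3 pole(s) → -40 dB/decade.

-40 dB/decade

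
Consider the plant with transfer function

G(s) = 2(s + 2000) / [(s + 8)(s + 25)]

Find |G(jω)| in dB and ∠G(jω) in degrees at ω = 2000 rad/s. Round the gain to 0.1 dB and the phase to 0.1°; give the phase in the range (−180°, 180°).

-57.0 dB, -134.1°

At s = jω = j2000:
zero (s+2000): 2000 + j2000 → |·| = √(2000²+2000²) = √8000000 ≈ 2828.4, ∠ = arctan(2000/2000) ≈ 45.00°
pole (s+8): 8 + j2000 → |·| = √(8²+2000²) = √4000064 ≈ 2000, ∠ = arctan(2000/8) ≈ 89.77°
pole (s+25): 25 + j2000 → |·| = √(25²+2000²) = √4000625 ≈ 2000.2, ∠ = arctan(2000/25) ≈ 89.28°
|G| = 2 · 2828.4 / 4.0004e+06 ≈ 0.0014141
Gain = 20 log₁₀(0.0014141) ≈ -56.99 dB
∠G = 45.00° − 179.05° = -134.05°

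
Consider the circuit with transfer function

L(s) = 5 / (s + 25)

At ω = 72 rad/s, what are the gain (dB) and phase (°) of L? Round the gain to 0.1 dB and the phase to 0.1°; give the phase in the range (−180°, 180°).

-23.7 dB, -70.9°

At s = jω = j72:
pole (s+25): 25 + j72 → |·| = √(25²+72²) = √5809 ≈ 76.217, ∠ = arctan(72/25) ≈ 70.85°
|L| = 5 / 76.217 ≈ 0.065602
Gain = 20 log₁₀(0.065602) ≈ -23.66 dB
∠L = 0.00° − 70.85° = -70.85°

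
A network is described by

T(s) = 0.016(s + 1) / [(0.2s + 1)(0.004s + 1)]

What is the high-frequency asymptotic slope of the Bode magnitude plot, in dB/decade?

Each pole contributes −20 dB/decade at high frequency; each zero contributes +20 dB/decade.
Net: 1 zero(s) − 2 pole(s) → -20 dB/decade.

-20 dB/decade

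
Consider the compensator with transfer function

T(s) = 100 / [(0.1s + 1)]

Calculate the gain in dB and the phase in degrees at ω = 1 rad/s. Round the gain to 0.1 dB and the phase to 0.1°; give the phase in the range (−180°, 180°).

40.0 dB, -5.7°

At ω = 1 rad/s:
pole (1 + j1·0.1) = 1 + j0.1 → |·| ≈ 1.005, ∠ ≈ 5.71°
|T| = 100 · 1 / (1.005) ≈ 99.502
Gain = 20 log₁₀(99.502) ≈ 39.96 dB
∠T = (0°) − (5.71°) = -5.71°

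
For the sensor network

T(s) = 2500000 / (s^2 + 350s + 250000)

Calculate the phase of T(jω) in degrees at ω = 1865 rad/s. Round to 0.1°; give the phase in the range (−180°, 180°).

-168.6°

At s = jω = j1865:
quadratic: (j1865)² + 350·j1865 + 250000 = -3228225 + j652750 → |·| ≈ 3.2936e+06, ∠ ≈ 168.57°
∠T = 0.00° − 168.57° = -168.57°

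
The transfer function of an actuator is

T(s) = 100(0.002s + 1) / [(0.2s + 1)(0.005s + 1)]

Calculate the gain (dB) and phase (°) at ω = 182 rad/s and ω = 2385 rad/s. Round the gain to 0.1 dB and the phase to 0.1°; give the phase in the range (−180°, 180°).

ω = 182: 6.7 dB, -110.7°; ω = 2385: -21.4 dB, -96.9°

At ω = 182 rad/s:
zero (1 + j182·0.002) = 1 + j0.364 → |·| ≈ 1.0642, ∠ ≈ 20.00°
pole (1 + j182·0.2) = 1 + j36.4 → |·| ≈ 36.414, ∠ ≈ 88.43°
pole (1 + j182·0.005) = 1 + j0.91 → |·| ≈ 1.3521, ∠ ≈ 42.30°
|T| = 100 · 1.0642 / (36.414 · 1.3521) ≈ 2.1615
Gain = 20 log₁₀(2.1615) ≈ 6.70 dB
∠T = (20.00°) − (88.43° + 42.30°) = -110.73°

At ω = 2385 rad/s:
zero (1 + j2385·0.002) = 1 + j4.77 → |·| ≈ 4.8737, ∠ ≈ 78.16°
pole (1 + j2385·0.2) = 1 + j477 → |·| ≈ 477, ∠ ≈ 89.88°
pole (1 + j2385·0.005) = 1 + j11.925 → |·| ≈ 11.967, ∠ ≈ 85.21°
|T| = 100 · 4.8737 / (477 · 11.967) ≈ 0.08538
Gain = 20 log₁₀(0.08538) ≈ -21.37 dB
∠T = (78.16°) − (89.88° + 85.21°) = -96.93°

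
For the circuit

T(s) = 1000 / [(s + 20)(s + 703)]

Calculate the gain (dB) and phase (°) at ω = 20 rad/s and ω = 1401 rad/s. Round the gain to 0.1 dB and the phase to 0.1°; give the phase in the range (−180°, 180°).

At s = jω = j20:
pole (s+20): 20 + j20 → |·| = √(20²+20²) = √800 ≈ 28.284, ∠ = arctan(20/20) ≈ 45.00°
pole (s+703): 703 + j20 → |·| = √(703²+20²) = √494609 ≈ 703.28, ∠ = arctan(20/703) ≈ 1.63°
|T| = 1000 / 19892 ≈ 0.050271
Gain = 20 log₁₀(0.050271) ≈ -25.97 dB
∠T = 0.00° − 46.63° = -46.63°

At s = jω = j1401:
pole (s+20): 20 + j1401 → |·| = √(20²+1401²) = √1963201 ≈ 1401.1, ∠ = arctan(1401/20) ≈ 89.18°
pole (s+703): 703 + j1401 → |·| = √(703²+1401²) = √2457010 ≈ 1567.5, ∠ = arctan(1401/703) ≈ 63.35°
|T| = 1000 / 2.1962e+06 ≈ 0.00045533
Gain = 20 log₁₀(0.00045533) ≈ -66.83 dB
∠T = 0.00° − 152.53° = -152.53°

ω = 20: -26.0 dB, -46.6°; ω = 1401: -66.8 dB, -152.5°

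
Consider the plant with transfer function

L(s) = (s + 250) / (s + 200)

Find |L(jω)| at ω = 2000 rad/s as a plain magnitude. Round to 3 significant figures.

1.00

At s = jω = j2000:
zero (s+250): 250 + j2000 → |·| = √(250²+2000²) = √4062500 ≈ 2015.6, ∠ = arctan(2000/250) ≈ 82.87°
pole (s+200): 200 + j2000 → |·| = √(200²+2000²) = √4040000 ≈ 2010, ∠ = arctan(2000/200) ≈ 84.29°
|L| = 1 · 2015.6 / 2010 ≈ 1.0028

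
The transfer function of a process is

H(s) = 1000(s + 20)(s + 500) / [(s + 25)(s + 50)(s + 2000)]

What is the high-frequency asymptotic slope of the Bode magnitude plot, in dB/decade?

Each pole contributes −20 dB/decade at high frequency; each zero contributes +20 dB/decade.
Net: 2 zero(s) − 3 pole(s) → -20 dB/decade.

-20 dB/decade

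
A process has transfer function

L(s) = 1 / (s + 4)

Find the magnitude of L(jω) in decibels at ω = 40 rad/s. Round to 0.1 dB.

-32.1 dB

At s = jω = j40:
pole (s+4): 4 + j40 → |·| = √(4²+40²) = √1616 ≈ 40.2, ∠ = arctan(40/4) ≈ 84.29°
|L| = 1 / 40.2 ≈ 0.024876
Gain = 20 log₁₀(0.024876) ≈ -32.08 dB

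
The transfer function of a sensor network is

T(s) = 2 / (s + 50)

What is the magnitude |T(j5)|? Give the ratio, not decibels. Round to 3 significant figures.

0.0398

At s = jω = j5:
pole (s+50): 50 + j5 → |·| = √(50²+5²) = √2525 ≈ 50.249, ∠ = arctan(5/50) ≈ 5.71°
|T| = 2 / 50.249 ≈ 0.039802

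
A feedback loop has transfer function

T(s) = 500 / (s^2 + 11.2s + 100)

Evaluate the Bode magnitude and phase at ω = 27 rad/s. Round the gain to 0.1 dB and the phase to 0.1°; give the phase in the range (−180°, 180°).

At s = jω = j27:
quadratic: (j27)² + 11.2·j27 + 100 = -629 + j302.4 → |·| ≈ 697.92, ∠ ≈ 154.32°
|T| = 500 / 697.92 ≈ 0.71641
Gain = 20 log₁₀(0.71641) ≈ -2.90 dB
∠T = 0.00° − 154.32° = -154.32°

-2.9 dB, -154.3°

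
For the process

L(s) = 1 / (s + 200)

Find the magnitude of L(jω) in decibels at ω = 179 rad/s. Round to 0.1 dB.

-48.6 dB

Substitute s = j179:
Numerator: 1 = 1 + j0
Denominator: (j179) + 200 = 200 + j179
|N| = √(1² + 0²) ≈ 1, ∠N ≈ 0.00°
|D| = √(200² + 179²) ≈ 268.4, ∠D ≈ 41.83°
|L| = 1 / 268.4 ≈ 0.0037258
Gain = 20 log₁₀(0.0037258) ≈ -48.58 dB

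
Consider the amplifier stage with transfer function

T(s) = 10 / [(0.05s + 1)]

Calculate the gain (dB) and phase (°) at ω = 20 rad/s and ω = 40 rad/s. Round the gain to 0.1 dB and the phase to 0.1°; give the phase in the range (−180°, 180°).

ω = 20: 17.0 dB, -45.0°; ω = 40: 13.0 dB, -63.4°

At ω = 20 rad/s:
pole (1 + j20·0.05) = 1 + j1 → |·| ≈ 1.4142, ∠ ≈ 45.00°
|T| = 10 · 1 / (1.4142) ≈ 7.0711
Gain = 20 log₁₀(7.0711) ≈ 16.99 dB
∠T = (0°) − (45.00°) = -45.00°

At ω = 40 rad/s:
pole (1 + j40·0.05) = 1 + j2 → |·| ≈ 2.2361, ∠ ≈ 63.43°
|T| = 10 · 1 / (2.2361) ≈ 4.4721
Gain = 20 log₁₀(4.4721) ≈ 13.01 dB
∠T = (0°) − (63.43°) = -63.43°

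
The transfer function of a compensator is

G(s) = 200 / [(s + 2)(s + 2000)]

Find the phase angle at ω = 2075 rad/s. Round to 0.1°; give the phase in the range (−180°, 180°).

At s = jω = j2075:
pole (s+2): 2 + j2075 → |·| = √(2²+2075²) = √4305629 ≈ 2075, ∠ = arctan(2075/2) ≈ 89.94°
pole (s+2000): 2000 + j2075 → |·| = √(2000²+2075²) = √8305625 ≈ 2881.9, ∠ = arctan(2075/2000) ≈ 46.05°
∠G = 0.00° − 135.99° = -135.99°

-136.0°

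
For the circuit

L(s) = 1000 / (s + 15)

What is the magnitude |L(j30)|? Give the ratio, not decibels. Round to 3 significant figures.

29.8

At s = jω = j30:
pole (s+15): 15 + j30 → |·| = √(15²+30²) = √1125 ≈ 33.541, ∠ = arctan(30/15) ≈ 63.43°
|L| = 1000 / 33.541 ≈ 29.814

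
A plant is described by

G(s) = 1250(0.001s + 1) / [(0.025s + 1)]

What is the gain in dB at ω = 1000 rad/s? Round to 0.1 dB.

At ω = 1000 rad/s:
zero (1 + j1000·0.001) = 1 + j1 → |·| ≈ 1.4142, ∠ ≈ 45.00°
pole (1 + j1000·0.025) = 1 + j25 → |·| ≈ 25.02, ∠ ≈ 87.71°
|G| = 1250 · 1.4142 / (25.02) ≈ 70.653
Gain = 20 log₁₀(70.653) ≈ 36.98 dB

37.0 dB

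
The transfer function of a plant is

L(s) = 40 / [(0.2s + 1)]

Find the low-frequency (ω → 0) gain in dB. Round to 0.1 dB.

L(0) = 40 · 1 / 1 = 40
20 log₁₀(40) ≈ 32.04 dB

32.0 dB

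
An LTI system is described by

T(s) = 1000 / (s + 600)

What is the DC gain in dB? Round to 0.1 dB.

4.4 dB

T(0) = 1000 / (600) ≈ 1.6667
20 log₁₀(1.6667) ≈ 4.44 dB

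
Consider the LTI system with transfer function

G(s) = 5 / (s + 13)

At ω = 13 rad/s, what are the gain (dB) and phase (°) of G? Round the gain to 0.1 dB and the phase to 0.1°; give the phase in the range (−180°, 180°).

-11.3 dB, -45.0°

Substitute s = j13:
Numerator: 5 = 5 + j0
Denominator: (j13) + 13 = 13 + j13
|N| = √(5² + 0²) ≈ 5, ∠N ≈ 0.00°
|D| = √(13² + 13²) ≈ 18.385, ∠D ≈ 45.00°
|G| = 5 / 18.385 ≈ 0.27196
Gain = 20 log₁₀(0.27196) ≈ -11.31 dB
∠G = 0.00° − 45.00° = -45.00°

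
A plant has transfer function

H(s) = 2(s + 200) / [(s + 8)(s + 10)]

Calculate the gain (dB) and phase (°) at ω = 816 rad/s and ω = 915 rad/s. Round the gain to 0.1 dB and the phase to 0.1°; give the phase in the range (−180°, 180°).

At s = jω = j816:
zero (s+200): 200 + j816 → |·| = √(200²+816²) = √705856 ≈ 840.15, ∠ = arctan(816/200) ≈ 76.23°
pole (s+8): 8 + j816 → |·| = √(8²+816²) = √665920 ≈ 816.04, ∠ = arctan(816/8) ≈ 89.44°
pole (s+10): 10 + j816 → |·| = √(10²+816²) = √665956 ≈ 816.06, ∠ = arctan(816/10) ≈ 89.30°
|H| = 2 · 840.15 / 6.6594e+05 ≈ 0.0025232
Gain = 20 log₁₀(0.0025232) ≈ -51.96 dB
∠H = 76.23° − 178.74° = -102.51°

At s = jω = j915:
zero (s+200): 200 + j915 → |·| = √(200²+915²) = √877225 ≈ 936.6, ∠ = arctan(915/200) ≈ 77.67°
pole (s+8): 8 + j915 → |·| = √(8²+915²) = √837289 ≈ 915.03, ∠ = arctan(915/8) ≈ 89.50°
pole (s+10): 10 + j915 → |·| = √(10²+915²) = √837325 ≈ 915.05, ∠ = arctan(915/10) ≈ 89.37°
|H| = 2 · 936.6 / 8.373e+05 ≈ 0.0022372
Gain = 20 log₁₀(0.0022372) ≈ -53.01 dB
∠H = 77.67° − 178.87° = -101.20°

ω = 816: -52.0 dB, -102.5°; ω = 915: -53.0 dB, -101.2°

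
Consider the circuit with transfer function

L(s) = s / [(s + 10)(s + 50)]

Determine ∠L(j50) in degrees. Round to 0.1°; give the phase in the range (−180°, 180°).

-33.7°

At s = jω = j50:
zero at origin: s = j50 → |·| = 50, ∠ = 90.00°
pole (s+10): 10 + j50 → |·| = √(10²+50²) = √2600 ≈ 50.99, ∠ = arctan(50/10) ≈ 78.69°
pole (s+50): 50 + j50 → |·| = √(50²+50²) = √5000 ≈ 70.711, ∠ = arctan(50/50) ≈ 45.00°
∠L = 90.00° − 123.69° = -33.69°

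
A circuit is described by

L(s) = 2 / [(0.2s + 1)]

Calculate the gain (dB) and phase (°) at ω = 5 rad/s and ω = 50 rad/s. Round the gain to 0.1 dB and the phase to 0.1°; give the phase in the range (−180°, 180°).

At ω = 5 rad/s:
pole (1 + j5·0.2) = 1 + j1 → |·| ≈ 1.4142, ∠ ≈ 45.00°
|L| = 2 · 1 / (1.4142) ≈ 1.4142
Gain = 20 log₁₀(1.4142) ≈ 3.01 dB
∠L = (0°) − (45.00°) = -45.00°

At ω = 50 rad/s:
pole (1 + j50·0.2) = 1 + j10 → |·| ≈ 10.05, ∠ ≈ 84.29°
|L| = 2 · 1 / (10.05) ≈ 0.199
Gain = 20 log₁₀(0.199) ≈ -14.02 dB
∠L = (0°) − (84.29°) = -84.29°

ω = 5: 3.0 dB, -45.0°; ω = 50: -14.0 dB, -84.3°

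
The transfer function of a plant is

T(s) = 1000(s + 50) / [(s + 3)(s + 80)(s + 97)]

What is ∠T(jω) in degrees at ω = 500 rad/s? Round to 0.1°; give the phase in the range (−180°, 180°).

At s = jω = j500:
zero (s+50): 50 + j500 → |·| = √(50²+500²) = √252500 ≈ 502.49, ∠ = arctan(500/50) ≈ 84.29°
pole (s+3): 3 + j500 → |·| = √(3²+500²) = √250009 ≈ 500.01, ∠ = arctan(500/3) ≈ 89.66°
pole (s+80): 80 + j500 → |·| = √(80²+500²) = √256400 ≈ 506.36, ∠ = arctan(500/80) ≈ 80.91°
pole (s+97): 97 + j500 → |·| = √(97²+500²) = √259409 ≈ 509.32, ∠ = arctan(500/97) ≈ 79.02°
∠T = 84.29° − 249.59° = -165.30°

-165.3°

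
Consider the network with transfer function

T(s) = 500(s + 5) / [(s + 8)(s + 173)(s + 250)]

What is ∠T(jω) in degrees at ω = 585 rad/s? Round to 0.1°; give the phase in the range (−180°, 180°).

-140.1°

At s = jω = j585:
zero (s+5): 5 + j585 → |·| = √(5²+585²) = √342250 ≈ 585.02, ∠ = arctan(585/5) ≈ 89.51°
pole (s+8): 8 + j585 → |·| = √(8²+585²) = √342289 ≈ 585.05, ∠ = arctan(585/8) ≈ 89.22°
pole (s+173): 173 + j585 → |·| = √(173²+585²) = √372154 ≈ 610.04, ∠ = arctan(585/173) ≈ 73.53°
pole (s+250): 250 + j585 → |·| = √(250²+585²) = √404725 ≈ 636.18, ∠ = arctan(585/250) ≈ 66.86°
∠T = 89.51° − 229.61° = -140.10°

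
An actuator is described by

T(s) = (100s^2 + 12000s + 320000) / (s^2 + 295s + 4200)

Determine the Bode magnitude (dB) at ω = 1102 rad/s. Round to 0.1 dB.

Substitute s = j1102:
Numerator: 100(j1102)^2 + 12000(j1102) + 320000 = -121120400 + j13224000
Denominator: (j1102)^2 + 295(j1102) + 4200 = -1210204 + j325090
|N| = √(121120400² + 13224000²) ≈ 1.2184e+08, ∠N ≈ 173.77°
|D| = √(1210204² + 325090²) ≈ 1.2531e+06, ∠D ≈ 164.96°
|T| = 1.2184e+08 / 1.2531e+06 ≈ 97.231
Gain = 20 log₁₀(97.231) ≈ 39.76 dB

39.8 dB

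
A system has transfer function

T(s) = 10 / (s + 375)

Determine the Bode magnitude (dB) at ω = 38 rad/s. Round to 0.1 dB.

-31.5 dB

At s = jω = j38:
pole (s+375): 375 + j38 → |·| = √(375²+38²) = √142069 ≈ 376.92, ∠ = arctan(38/375) ≈ 5.79°
|T| = 10 / 376.92 ≈ 0.026531
Gain = 20 log₁₀(0.026531) ≈ -31.52 dB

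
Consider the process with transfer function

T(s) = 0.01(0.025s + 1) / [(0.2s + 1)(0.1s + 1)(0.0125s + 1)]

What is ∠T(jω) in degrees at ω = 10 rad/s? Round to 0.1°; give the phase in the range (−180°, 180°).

At ω = 10 rad/s:
zero (1 + j10·0.025) = 1 + j0.25 → |·| ≈ 1.0308, ∠ ≈ 14.04°
pole (1 + j10·0.2) = 1 + j2 → |·| ≈ 2.2361, ∠ ≈ 63.43°
pole (1 + j10·0.1) = 1 + j1 → |·| ≈ 1.4142, ∠ ≈ 45.00°
pole (1 + j10·0.0125) = 1 + j0.125 → |·| ≈ 1.0078, ∠ ≈ 7.13°
∠T = (14.04°) − (63.43° + 45.00° + 7.13°) = -101.52°

-101.5°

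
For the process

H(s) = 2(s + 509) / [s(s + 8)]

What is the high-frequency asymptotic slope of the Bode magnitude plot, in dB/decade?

Each pole contributes −20 dB/decade at high frequency; each zero contributes +20 dB/decade.
Net: 1 zero(s) − 2 pole(s) → -20 dB/decade.

-20 dB/decade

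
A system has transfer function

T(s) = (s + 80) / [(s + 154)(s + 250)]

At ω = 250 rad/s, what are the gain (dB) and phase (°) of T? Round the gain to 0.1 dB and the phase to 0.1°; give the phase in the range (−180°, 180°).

At s = jω = j250:
zero (s+80): 80 + j250 → |·| = √(80²+250²) = √68900 ≈ 262.49, ∠ = arctan(250/80) ≈ 72.26°
pole (s+154): 154 + j250 → |·| = √(154²+250²) = √86216 ≈ 293.63, ∠ = arctan(250/154) ≈ 58.37°
pole (s+250): 250 + j250 → |·| = √(250²+250²) = √125000 ≈ 353.55, ∠ = arctan(250/250) ≈ 45.00°
|T| = 1 · 262.49 / 1.0381e+05 ≈ 0.0025286
Gain = 20 log₁₀(0.0025286) ≈ -51.94 dB
∠T = 72.26° − 103.37° = -31.11°

-51.9 dB, -31.1°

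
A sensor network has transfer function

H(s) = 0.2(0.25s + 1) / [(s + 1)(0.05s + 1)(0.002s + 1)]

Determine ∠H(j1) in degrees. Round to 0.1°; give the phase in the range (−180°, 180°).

-33.9°

At ω = 1 rad/s:
zero (1 + j1·0.25) = 1 + j0.25 → |·| ≈ 1.0308, ∠ ≈ 14.04°
pole (1 + j1·1) = 1 + j1 → |·| ≈ 1.4142, ∠ ≈ 45.00°
pole (1 + j1·0.05) = 1 + j0.05 → |·| ≈ 1.0012, ∠ ≈ 2.86°
pole (1 + j1·0.002) = 1 + j0.002 → |·| ≈ 1, ∠ ≈ 0.11°
∠H = (14.04°) − (45.00° + 2.86° + 0.11°) = -33.93°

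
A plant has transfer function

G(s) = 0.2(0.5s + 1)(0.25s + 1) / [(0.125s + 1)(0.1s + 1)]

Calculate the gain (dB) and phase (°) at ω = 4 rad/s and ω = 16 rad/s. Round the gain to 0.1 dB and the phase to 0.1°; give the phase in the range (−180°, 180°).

ω = 4: -5.6 dB, 60.1°; ω = 16: 4.0 dB, 37.4°

At ω = 4 rad/s:
zero (1 + j4·0.5) = 1 + j2 → |·| ≈ 2.2361, ∠ ≈ 63.43°
zero (1 + j4·0.25) = 1 + j1 → |·| ≈ 1.4142, ∠ ≈ 45.00°
pole (1 + j4·0.125) = 1 + j0.5 → |·| ≈ 1.118, ∠ ≈ 26.57°
pole (1 + j4·0.1) = 1 + j0.4 → |·| ≈ 1.077, ∠ ≈ 21.80°
|G| = 0.2 · 2.2361 · 1.4142 / (1.118 · 1.077) ≈ 0.52526
Gain = 20 log₁₀(0.52526) ≈ -5.59 dB
∠G = (63.43° + 45.00°) − (26.57° + 21.80°) = 60.06°

At ω = 16 rad/s:
zero (1 + j16·0.5) = 1 + j8 → |·| ≈ 8.0623, ∠ ≈ 82.87°
zero (1 + j16·0.25) = 1 + j4 → |·| ≈ 4.1231, ∠ ≈ 75.96°
pole (1 + j16·0.125) = 1 + j2 → |·| ≈ 2.2361, ∠ ≈ 63.43°
pole (1 + j16·0.1) = 1 + j1.6 → |·| ≈ 1.8868, ∠ ≈ 57.99°
|G| = 0.2 · 8.0623 · 4.1231 / (2.2361 · 1.8868) ≈ 1.5758
Gain = 20 log₁₀(1.5758) ≈ 3.95 dB
∠G = (82.87° + 75.96°) − (63.43° + 57.99°) = 37.41°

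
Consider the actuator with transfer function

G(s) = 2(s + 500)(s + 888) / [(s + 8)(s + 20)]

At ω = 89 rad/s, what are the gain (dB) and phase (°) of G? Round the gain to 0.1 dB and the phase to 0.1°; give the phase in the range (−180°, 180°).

40.9 dB, -146.4°

At s = jω = j89:
zero (s+500): 500 + j89 → |·| = √(500²+89²) = √257921 ≈ 507.86, ∠ = arctan(89/500) ≈ 10.09°
zero (s+888): 888 + j89 → |·| = √(888²+89²) = √796465 ≈ 892.45, ∠ = arctan(89/888) ≈ 5.72°
pole (s+8): 8 + j89 → |·| = √(8²+89²) = √7985 ≈ 89.359, ∠ = arctan(89/8) ≈ 84.86°
pole (s+20): 20 + j89 → |·| = √(20²+89²) = √8321 ≈ 91.22, ∠ = arctan(89/20) ≈ 77.33°
|G| = 2 · 4.5324e+05 / 8151.3 ≈ 111.21
Gain = 20 log₁₀(111.21) ≈ 40.92 dB
∠G = 15.81° − 162.19° = -146.38°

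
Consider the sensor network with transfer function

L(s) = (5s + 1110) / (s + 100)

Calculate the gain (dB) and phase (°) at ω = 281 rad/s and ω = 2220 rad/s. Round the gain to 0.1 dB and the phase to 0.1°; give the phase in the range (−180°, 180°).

Substitute s = j281:
Numerator: 5(j281) + 1110 = 1110 + j1405
Denominator: (j281) + 100 = 100 + j281
|N| = √(1110² + 1405²) ≈ 1790.6, ∠N ≈ 51.69°
|D| = √(100² + 281²) ≈ 298.26, ∠D ≈ 70.41°
|L| = 1790.6 / 298.26 ≈ 6.0035
Gain = 20 log₁₀(6.0035) ≈ 15.57 dB
∠L = 51.69° − 70.41° = -18.72°

Substitute s = j2220:
Numerator: 5(j2220) + 1110 = 1110 + j11100
Denominator: (j2220) + 100 = 100 + j2220
|N| = √(1110² + 11100²) ≈ 11155, ∠N ≈ 84.29°
|D| = √(100² + 2220²) ≈ 2222.3, ∠D ≈ 87.42°
|L| = 11155 / 2222.3 ≈ 5.0196
Gain = 20 log₁₀(5.0196) ≈ 14.01 dB
∠L = 84.29° − 87.42° = -3.13°

ω = 281: 15.6 dB, -18.7°; ω = 2220: 14.0 dB, -3.1°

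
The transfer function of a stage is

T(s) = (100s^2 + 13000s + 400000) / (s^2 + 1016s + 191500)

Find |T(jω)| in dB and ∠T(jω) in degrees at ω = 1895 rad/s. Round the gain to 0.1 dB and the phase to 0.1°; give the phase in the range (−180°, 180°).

Substitute s = j1895:
Numerator: 100(j1895)^2 + 13000(j1895) + 400000 = -358702500 + j24635000
Denominator: (j1895)^2 + 1016(j1895) + 191500 = -3399525 + j1925320
|N| = √(358702500² + 24635000²) ≈ 3.5955e+08, ∠N ≈ 176.07°
|D| = √(3399525² + 1925320²) ≈ 3.9069e+06, ∠D ≈ 150.47°
|T| = 3.5955e+08 / 3.9069e+06 ≈ 92.029
Gain = 20 log₁₀(92.029) ≈ 39.28 dB
∠T = 176.07° − 150.47° = 25.60°

39.3 dB, 25.6°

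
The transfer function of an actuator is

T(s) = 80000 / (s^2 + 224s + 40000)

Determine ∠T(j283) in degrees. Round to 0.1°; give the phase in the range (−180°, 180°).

At s = jω = j283:
quadratic: (j283)² + 224·j283 + 40000 = -40089 + j63392 → |·| ≈ 75004, ∠ ≈ 122.31°
∠T = 0.00° − 122.31° = -122.31°

-122.3°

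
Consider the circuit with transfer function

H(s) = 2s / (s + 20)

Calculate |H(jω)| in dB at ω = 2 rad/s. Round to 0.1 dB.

-14.0 dB

At s = jω = j2:
zero at origin: s = j2 → |·| = 2, ∠ = 90.00°
pole (s+20): 20 + j2 → |·| = √(20²+2²) = √404 ≈ 20.1, ∠ = arctan(2/20) ≈ 5.71°
|H| = 2 · 2 / 20.1 ≈ 0.199
Gain = 20 log₁₀(0.199) ≈ -14.02 dB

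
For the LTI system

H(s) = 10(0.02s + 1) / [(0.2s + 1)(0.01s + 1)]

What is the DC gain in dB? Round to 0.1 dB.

20.0 dB

H(0) = 10 · 1 / 1 = 10
20 log₁₀(10) ≈ 20.00 dB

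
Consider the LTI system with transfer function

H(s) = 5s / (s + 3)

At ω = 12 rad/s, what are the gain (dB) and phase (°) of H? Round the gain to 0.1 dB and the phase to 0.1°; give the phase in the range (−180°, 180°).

At s = jω = j12:
zero at origin: s = j12 → |·| = 12, ∠ = 90.00°
pole (s+3): 3 + j12 → |·| = √(3²+12²) = √153 ≈ 12.369, ∠ = arctan(12/3) ≈ 75.96°
|H| = 5 · 12 / 12.369 ≈ 4.8508
Gain = 20 log₁₀(4.8508) ≈ 13.72 dB
∠H = 90.00° − 75.96° = 14.04°

13.7 dB, 14.0°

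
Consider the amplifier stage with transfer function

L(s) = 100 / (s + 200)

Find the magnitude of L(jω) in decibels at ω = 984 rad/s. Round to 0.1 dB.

-20.0 dB

Substitute s = j984:
Numerator: 100 = 100 + j0
Denominator: (j984) + 200 = 200 + j984
|N| = √(100² + 0²) ≈ 100, ∠N ≈ 0.00°
|D| = √(200² + 984²) ≈ 1004.1, ∠D ≈ 78.51°
|L| = 100 / 1004.1 ≈ 0.099592
Gain = 20 log₁₀(0.099592) ≈ -20.04 dB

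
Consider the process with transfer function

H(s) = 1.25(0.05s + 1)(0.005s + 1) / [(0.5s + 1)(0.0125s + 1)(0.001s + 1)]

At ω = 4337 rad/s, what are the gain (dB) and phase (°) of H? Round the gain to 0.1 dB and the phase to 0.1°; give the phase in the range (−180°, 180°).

-39.0 dB, -78.8°

At ω = 4337 rad/s:
zero (1 + j4337·0.05) = 1 + j216.85 → |·| ≈ 216.85, ∠ ≈ 89.74°
zero (1 + j4337·0.005) = 1 + j21.685 → |·| ≈ 21.708, ∠ ≈ 87.36°
pole (1 + j4337·0.5) = 1 + j2168.5 → |·| ≈ 2168.5, ∠ ≈ 89.97°
pole (1 + j4337·0.0125) = 1 + j54.2125 → |·| ≈ 54.222, ∠ ≈ 88.94°
pole (1 + j4337·0.001) = 1 + j4.337 → |·| ≈ 4.4508, ∠ ≈ 77.02°
|H| = 1.25 · 216.85 · 21.708 / (2168.5 · 54.222 · 4.4508) ≈ 0.011244
Gain = 20 log₁₀(0.011244) ≈ -38.98 dB
∠H = (89.74° + 87.36°) − (89.97° + 88.94° + 77.02°) = -78.83°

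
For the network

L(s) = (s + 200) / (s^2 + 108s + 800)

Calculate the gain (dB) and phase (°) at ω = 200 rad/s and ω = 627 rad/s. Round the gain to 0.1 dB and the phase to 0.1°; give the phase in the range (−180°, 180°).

Substitute s = j200:
Numerator: (j200) + 200 = 200 + j200
Denominator: (j200)^2 + 108(j200) + 800 = -39200 + j21600
|N| = √(200² + 200²) ≈ 282.84, ∠N ≈ 45.00°
|D| = √(39200² + 21600²) ≈ 44757, ∠D ≈ 151.14°
|L| = 282.84 / 44757 ≈ 0.0063195
Gain = 20 log₁₀(0.0063195) ≈ -43.99 dB
∠L = 45.00° − 151.14° = -106.14°

Substitute s = j627:
Numerator: (j627) + 200 = 200 + j627
Denominator: (j627)^2 + 108(j627) + 800 = -392329 + j67716
|N| = √(200² + 627²) ≈ 658.13, ∠N ≈ 72.31°
|D| = √(392329² + 67716²) ≈ 3.9813e+05, ∠D ≈ 170.21°
|L| = 658.13 / 3.9813e+05 ≈ 0.0016531
Gain = 20 log₁₀(0.0016531) ≈ -55.63 dB
∠L = 72.31° − 170.21° = -97.90°

ω = 200: -44.0 dB, -106.1°; ω = 627: -55.6 dB, -97.9°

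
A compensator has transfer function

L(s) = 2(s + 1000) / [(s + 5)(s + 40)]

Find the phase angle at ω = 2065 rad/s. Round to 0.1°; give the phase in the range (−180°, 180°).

At s = jω = j2065:
zero (s+1000): 1000 + j2065 → |·| = √(1000²+2065²) = √5264225 ≈ 2294.4, ∠ = arctan(2065/1000) ≈ 64.16°
pole (s+5): 5 + j2065 → |·| = √(5²+2065²) = √4264250 ≈ 2065, ∠ = arctan(2065/5) ≈ 89.86°
pole (s+40): 40 + j2065 → |·| = √(40²+2065²) = √4265825 ≈ 2065.4, ∠ = arctan(2065/40) ≈ 88.89°
∠L = 64.16° − 178.75° = -114.59°

-114.6°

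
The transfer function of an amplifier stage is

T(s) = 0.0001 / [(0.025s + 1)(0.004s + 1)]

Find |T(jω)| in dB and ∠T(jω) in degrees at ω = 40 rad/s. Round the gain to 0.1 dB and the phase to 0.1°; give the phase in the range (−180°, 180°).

-83.1 dB, -54.1°

At ω = 40 rad/s:
pole (1 + j40·0.025) = 1 + j1 → |·| ≈ 1.4142, ∠ ≈ 45.00°
pole (1 + j40·0.004) = 1 + j0.16 → |·| ≈ 1.0127, ∠ ≈ 9.09°
|T| = 0.0001 · 1 / (1.4142 · 1.0127) ≈ 6.9825e-05
Gain = 20 log₁₀(6.9825e-05) ≈ -83.12 dB
∠T = (0°) − (45.00° + 9.09°) = -54.09°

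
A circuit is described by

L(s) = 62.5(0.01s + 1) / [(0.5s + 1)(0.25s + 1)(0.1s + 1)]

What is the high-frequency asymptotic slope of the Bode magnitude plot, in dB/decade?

Each pole contributes −20 dB/decade at high frequency; each zero contributes +20 dB/decade.
Net: 1 zero(s) − 3 pole(s) → -40 dB/decade.

-40 dB/decade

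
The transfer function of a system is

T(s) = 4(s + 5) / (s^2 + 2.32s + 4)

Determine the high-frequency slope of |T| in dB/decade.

-20 dB/decade

Each pole contributes −20 dB/decade at high frequency; each zero contributes +20 dB/decade.
Net: 1 zero(s) − 2 pole(s) → -20 dB/decade.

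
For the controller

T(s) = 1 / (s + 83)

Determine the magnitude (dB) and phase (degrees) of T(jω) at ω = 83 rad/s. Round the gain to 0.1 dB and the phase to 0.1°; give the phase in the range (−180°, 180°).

-41.4 dB, -45.0°

Substitute s = j83:
Numerator: 1 = 1 + j0
Denominator: (j83) + 83 = 83 + j83
|N| = √(1² + 0²) ≈ 1, ∠N ≈ 0.00°
|D| = √(83² + 83²) ≈ 117.38, ∠D ≈ 45.00°
|T| = 1 / 117.38 ≈ 0.0085193
Gain = 20 log₁₀(0.0085193) ≈ -41.39 dB
∠T = 0.00° − 45.00° = -45.00°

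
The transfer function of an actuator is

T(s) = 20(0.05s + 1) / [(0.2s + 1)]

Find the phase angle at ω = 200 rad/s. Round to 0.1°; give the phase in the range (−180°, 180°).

At ω = 200 rad/s:
zero (1 + j200·0.05) = 1 + j10 → |·| ≈ 10.05, ∠ ≈ 84.29°
pole (1 + j200·0.2) = 1 + j40 → |·| ≈ 40.012, ∠ ≈ 88.57°
∠T = (84.29°) − (88.57°) = -4.28°

-4.3°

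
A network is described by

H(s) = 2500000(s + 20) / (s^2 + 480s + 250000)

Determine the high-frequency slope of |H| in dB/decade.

Each pole contributes −20 dB/decade at high frequency; each zero contributes +20 dB/decade.
Net: 1 zero(s) − 2 pole(s) → -20 dB/decade.

-20 dB/decade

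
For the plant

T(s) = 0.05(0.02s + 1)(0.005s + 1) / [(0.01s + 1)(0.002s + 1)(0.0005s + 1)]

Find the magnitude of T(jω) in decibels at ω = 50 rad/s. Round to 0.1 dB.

-23.8 dB

At ω = 50 rad/s:
zero (1 + j50·0.02) = 1 + j1 → |·| ≈ 1.4142, ∠ ≈ 45.00°
zero (1 + j50·0.005) = 1 + j0.25 → |·| ≈ 1.0308, ∠ ≈ 14.04°
pole (1 + j50·0.01) = 1 + j0.5 → |·| ≈ 1.118, ∠ ≈ 26.57°
pole (1 + j50·0.002) = 1 + j0.1 → |·| ≈ 1.005, ∠ ≈ 5.71°
pole (1 + j50·0.0005) = 1 + j0.025 → |·| ≈ 1.0003, ∠ ≈ 1.43°
|T| = 0.05 · 1.4142 · 1.0308 / (1.118 · 1.005 · 1.0003) ≈ 0.064851
Gain = 20 log₁₀(0.064851) ≈ -23.76 dB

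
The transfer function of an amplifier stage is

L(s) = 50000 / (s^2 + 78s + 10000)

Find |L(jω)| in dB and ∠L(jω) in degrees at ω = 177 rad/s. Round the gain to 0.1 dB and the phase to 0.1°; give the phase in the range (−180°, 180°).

At s = jω = j177:
quadratic: (j177)² + 78·j177 + 10000 = -21329 + j13806 → |·| ≈ 25407, ∠ ≈ 147.09°
|L| = 50000 / 25407 ≈ 1.968
Gain = 20 log₁₀(1.968) ≈ 5.88 dB
∠L = 0.00° − 147.09° = -147.09°

5.9 dB, -147.1°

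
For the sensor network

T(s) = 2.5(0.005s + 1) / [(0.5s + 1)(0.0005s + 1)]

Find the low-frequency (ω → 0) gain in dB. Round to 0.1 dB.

T(0) = 2.5 · 1 / 1 = 2.5
20 log₁₀(2.5) ≈ 7.96 dB

8.0 dB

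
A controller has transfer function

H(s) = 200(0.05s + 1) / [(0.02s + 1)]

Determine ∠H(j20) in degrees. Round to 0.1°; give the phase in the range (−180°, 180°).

23.2°

At ω = 20 rad/s:
zero (1 + j20·0.05) = 1 + j1 → |·| ≈ 1.4142, ∠ ≈ 45.00°
pole (1 + j20·0.02) = 1 + j0.4 → |·| ≈ 1.077, ∠ ≈ 21.80°
∠H = (45.00°) − (21.80°) = 23.20°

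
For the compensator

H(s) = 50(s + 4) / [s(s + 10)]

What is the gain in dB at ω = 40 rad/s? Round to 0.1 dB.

1.7 dB

At s = jω = j40:
zero (s+4): 4 + j40 → |·| = √(4²+40²) = √1616 ≈ 40.2, ∠ = arctan(40/4) ≈ 84.29°
pole (s+10): 10 + j40 → |·| = √(10²+40²) = √1700 ≈ 41.231, ∠ = arctan(40/10) ≈ 75.96°
pole at origin: |s| = 40, ∠ = 90.00° (in denominator)
|H| = 50 · 40.2 / 1649.2 ≈ 1.2188
Gain = 20 log₁₀(1.2188) ≈ 1.72 dB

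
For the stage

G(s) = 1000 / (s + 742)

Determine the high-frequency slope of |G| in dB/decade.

-20 dB/decade

Each pole contributes −20 dB/decade at high frequency; each zero contributes +20 dB/decade.
Net: 0 zero(s) − 1 pole(s) → -20 dB/decade.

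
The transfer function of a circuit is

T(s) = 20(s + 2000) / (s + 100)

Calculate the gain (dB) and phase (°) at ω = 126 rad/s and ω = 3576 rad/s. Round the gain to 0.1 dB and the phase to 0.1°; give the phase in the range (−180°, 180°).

At s = jω = j126:
zero (s+2000): 2000 + j126 → |·| = √(2000²+126²) = √4015876 ≈ 2004, ∠ = arctan(126/2000) ≈ 3.60°
pole (s+100): 100 + j126 → |·| = √(100²+126²) = √25876 ≈ 160.86, ∠ = arctan(126/100) ≈ 51.56°
|T| = 20 · 2004 / 160.86 ≈ 249.16
Gain = 20 log₁₀(249.16) ≈ 47.93 dB
∠T = 3.60° − 51.56° = -47.96°

At s = jω = j3576:
zero (s+2000): 2000 + j3576 → |·| = √(2000²+3576²) = √16787776 ≈ 4097.3, ∠ = arctan(3576/2000) ≈ 60.78°
pole (s+100): 100 + j3576 → |·| = √(100²+3576²) = √12797776 ≈ 3577.4, ∠ = arctan(3576/100) ≈ 88.40°
|T| = 20 · 4097.3 / 3577.4 ≈ 22.907
Gain = 20 log₁₀(22.907) ≈ 27.20 dB
∠T = 60.78° − 88.40° = -27.62°

ω = 126: 47.9 dB, -48.0°; ω = 3576: 27.2 dB, -27.6°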